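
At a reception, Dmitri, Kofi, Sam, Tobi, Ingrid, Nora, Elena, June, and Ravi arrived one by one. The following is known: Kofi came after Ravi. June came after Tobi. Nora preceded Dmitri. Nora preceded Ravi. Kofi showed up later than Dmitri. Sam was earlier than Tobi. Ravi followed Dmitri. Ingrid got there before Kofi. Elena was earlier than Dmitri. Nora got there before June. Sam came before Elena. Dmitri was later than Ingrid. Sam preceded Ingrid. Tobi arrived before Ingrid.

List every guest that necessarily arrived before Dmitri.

Directly stated before Dmitri: Elena, Ingrid, and Nora.
Sam reaches Dmitri via Sam → Ingrid → Dmitri.
Tobi reaches Dmitri via Tobi → Ingrid → Dmitri.
No chain forces Ravi (or any of the others) ahead of Dmitri.

Elena, Ingrid, Nora, Sam, Tobi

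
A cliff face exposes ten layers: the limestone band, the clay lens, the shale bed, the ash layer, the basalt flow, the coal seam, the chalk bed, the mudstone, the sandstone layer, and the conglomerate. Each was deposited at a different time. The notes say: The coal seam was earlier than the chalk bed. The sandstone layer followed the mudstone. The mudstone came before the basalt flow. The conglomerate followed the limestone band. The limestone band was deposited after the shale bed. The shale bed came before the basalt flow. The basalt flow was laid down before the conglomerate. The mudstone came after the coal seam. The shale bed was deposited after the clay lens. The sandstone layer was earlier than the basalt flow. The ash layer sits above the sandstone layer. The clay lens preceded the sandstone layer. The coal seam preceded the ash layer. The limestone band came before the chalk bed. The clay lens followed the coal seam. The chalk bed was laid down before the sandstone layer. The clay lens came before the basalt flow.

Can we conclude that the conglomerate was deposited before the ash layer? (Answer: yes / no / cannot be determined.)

cannot be determined

No chain of stated constraints runs from the conglomerate to the ash layer, and none runs from the ash layer to the conglomerate either.
So the relative order of the conglomerate and the ash layer is not fixed by the given facts.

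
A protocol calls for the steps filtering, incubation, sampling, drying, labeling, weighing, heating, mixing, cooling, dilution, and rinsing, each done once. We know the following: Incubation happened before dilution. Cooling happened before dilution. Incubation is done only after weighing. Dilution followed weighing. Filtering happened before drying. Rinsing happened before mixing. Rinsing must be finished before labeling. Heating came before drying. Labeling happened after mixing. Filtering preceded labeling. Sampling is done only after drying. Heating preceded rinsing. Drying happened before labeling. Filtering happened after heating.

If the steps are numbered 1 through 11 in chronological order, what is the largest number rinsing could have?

Rinsing must come before labeling and mixing — 2 steps forced after it.
Everything else can be placed before rinsing in some valid order, so rinsing can sit as late as position 11 − 2 = 9.

9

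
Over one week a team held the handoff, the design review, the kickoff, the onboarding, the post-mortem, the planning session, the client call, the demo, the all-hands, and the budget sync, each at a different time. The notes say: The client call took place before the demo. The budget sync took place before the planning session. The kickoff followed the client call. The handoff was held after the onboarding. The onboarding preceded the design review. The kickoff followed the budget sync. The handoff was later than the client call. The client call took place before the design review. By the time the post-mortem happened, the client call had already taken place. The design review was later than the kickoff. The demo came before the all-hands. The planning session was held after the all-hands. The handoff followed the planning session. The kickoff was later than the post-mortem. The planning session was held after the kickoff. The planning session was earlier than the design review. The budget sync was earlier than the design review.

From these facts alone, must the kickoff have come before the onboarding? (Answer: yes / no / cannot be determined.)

cannot be determined

No chain of stated constraints runs from the kickoff to the onboarding, and none runs from the onboarding to the kickoff either.
So the relative order of the kickoff and the onboarding is not fixed by the given facts.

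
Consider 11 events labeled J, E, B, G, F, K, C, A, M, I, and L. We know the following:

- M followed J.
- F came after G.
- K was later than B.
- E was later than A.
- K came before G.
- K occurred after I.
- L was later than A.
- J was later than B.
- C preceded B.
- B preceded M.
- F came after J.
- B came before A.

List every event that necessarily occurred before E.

Directly stated before E: A.
B reaches E via B → A → E.
C reaches E via C → B → A → E.
No chain forces L (or any of the others) ahead of E.

A, B, C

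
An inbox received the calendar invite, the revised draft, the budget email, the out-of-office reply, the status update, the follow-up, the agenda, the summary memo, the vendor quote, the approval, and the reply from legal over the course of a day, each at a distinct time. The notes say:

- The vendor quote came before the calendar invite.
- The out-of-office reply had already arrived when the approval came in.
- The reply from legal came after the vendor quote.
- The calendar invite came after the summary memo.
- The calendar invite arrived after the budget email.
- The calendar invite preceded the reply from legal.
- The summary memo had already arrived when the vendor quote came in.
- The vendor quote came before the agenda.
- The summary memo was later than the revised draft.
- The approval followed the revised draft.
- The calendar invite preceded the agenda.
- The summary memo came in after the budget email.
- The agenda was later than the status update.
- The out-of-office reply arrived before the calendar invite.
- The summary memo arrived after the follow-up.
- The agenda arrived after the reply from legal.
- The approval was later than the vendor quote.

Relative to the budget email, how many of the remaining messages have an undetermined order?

4

Forced after the budget email: the agenda, the approval, the calendar invite, the reply from legal, the summary memo, and the vendor quote.
That leaves the follow-up, the out-of-office reply, the revised draft, and the status update with no forced order relative to the budget email — 4.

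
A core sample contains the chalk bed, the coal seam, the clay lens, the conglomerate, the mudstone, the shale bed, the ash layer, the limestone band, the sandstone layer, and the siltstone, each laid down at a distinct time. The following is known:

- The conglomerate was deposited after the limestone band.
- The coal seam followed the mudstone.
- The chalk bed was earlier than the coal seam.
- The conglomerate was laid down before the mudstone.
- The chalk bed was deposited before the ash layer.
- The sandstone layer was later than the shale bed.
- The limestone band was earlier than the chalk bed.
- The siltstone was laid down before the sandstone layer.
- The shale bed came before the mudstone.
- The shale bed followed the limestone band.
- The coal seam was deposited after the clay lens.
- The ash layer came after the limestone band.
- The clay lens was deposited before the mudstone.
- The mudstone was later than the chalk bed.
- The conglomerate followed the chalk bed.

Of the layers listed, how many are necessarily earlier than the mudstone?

5

Directly stated before the mudstone: the chalk bed, the clay lens, the conglomerate, and the shale bed.
The limestone band reaches the mudstone via the limestone band → the chalk bed → the mudstone.
No chain forces the ash layer (or any of the others) ahead of the mudstone.
That's the chalk bed, the clay lens, the conglomerate, the limestone band, and the shale bed — 5 in all.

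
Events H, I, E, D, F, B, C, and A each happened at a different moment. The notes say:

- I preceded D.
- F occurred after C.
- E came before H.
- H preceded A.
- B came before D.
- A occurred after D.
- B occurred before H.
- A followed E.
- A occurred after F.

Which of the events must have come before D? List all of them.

B, I

Directly stated before D: B and I.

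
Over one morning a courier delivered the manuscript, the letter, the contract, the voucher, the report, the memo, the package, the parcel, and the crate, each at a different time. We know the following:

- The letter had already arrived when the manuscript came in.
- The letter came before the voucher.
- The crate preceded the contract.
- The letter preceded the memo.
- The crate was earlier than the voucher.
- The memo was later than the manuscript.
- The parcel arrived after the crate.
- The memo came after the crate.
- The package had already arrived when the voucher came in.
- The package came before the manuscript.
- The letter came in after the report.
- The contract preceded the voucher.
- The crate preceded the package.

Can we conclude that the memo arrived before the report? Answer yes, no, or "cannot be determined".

no

Tracing the constraints gives the report → the letter → the memo, so the report must come before the memo.
That means the memo cannot be before the report.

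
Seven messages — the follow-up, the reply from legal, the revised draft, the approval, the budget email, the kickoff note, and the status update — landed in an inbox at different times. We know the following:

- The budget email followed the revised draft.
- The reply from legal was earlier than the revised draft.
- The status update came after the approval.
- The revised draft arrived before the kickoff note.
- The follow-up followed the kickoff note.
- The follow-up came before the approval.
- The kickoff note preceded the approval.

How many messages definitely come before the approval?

4

Directly stated before the approval: the follow-up and the kickoff note.
The reply from legal reaches the approval via the reply from legal → the revised draft → the kickoff note → the approval.
The revised draft reaches the approval via the revised draft → the kickoff note → the approval.
No chain forces the status update (or any of the others) ahead of the approval.
That's the follow-up, the kickoff note, the reply from legal, and the revised draft — 4 in all.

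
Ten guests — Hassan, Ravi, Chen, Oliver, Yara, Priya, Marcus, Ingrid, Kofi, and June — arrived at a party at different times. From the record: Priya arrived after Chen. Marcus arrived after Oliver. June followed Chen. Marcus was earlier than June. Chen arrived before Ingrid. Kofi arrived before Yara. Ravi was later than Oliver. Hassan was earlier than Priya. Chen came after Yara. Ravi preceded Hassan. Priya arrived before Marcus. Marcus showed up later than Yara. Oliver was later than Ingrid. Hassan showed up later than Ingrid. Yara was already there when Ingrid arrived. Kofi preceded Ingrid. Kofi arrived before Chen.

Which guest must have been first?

Kofi

Kofi has a chain of constraints placing them before every other guest, so Kofi must be first.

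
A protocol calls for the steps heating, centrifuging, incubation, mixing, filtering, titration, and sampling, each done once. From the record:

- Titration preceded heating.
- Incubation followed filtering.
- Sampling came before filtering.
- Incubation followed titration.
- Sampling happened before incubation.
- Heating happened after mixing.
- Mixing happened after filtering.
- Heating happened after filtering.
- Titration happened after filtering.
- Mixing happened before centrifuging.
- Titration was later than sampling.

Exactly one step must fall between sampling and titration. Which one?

filtering

Tracing the constraints gives sampling → filtering → titration, so filtering sits after sampling and before titration.
No other step is forced both after sampling and before titration.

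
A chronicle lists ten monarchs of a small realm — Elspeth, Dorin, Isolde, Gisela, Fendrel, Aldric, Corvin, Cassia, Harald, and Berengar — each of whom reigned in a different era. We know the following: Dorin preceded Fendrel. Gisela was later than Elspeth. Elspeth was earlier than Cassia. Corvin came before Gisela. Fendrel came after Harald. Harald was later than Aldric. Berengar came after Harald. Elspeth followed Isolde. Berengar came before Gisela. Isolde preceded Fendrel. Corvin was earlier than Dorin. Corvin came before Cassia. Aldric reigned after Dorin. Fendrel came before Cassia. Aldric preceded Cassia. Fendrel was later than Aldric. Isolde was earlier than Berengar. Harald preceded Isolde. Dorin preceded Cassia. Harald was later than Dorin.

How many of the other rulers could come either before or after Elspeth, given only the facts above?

2

Forced before Elspeth: Aldric, Corvin, Dorin, Harald, and Isolde; forced after Elspeth: Cassia and Gisela.
That leaves Berengar and Fendrel with no forced order relative to Elspeth — 2.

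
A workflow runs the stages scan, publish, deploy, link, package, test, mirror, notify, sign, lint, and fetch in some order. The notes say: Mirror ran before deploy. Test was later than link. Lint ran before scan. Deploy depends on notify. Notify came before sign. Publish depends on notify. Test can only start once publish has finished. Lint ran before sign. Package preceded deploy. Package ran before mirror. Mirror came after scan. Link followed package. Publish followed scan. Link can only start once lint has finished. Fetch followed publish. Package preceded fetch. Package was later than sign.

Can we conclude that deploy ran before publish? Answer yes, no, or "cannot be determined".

cannot be determined

No chain of stated constraints runs from deploy to publish, and none runs from publish to deploy either.
So the relative order of deploy and publish is not fixed by the given facts.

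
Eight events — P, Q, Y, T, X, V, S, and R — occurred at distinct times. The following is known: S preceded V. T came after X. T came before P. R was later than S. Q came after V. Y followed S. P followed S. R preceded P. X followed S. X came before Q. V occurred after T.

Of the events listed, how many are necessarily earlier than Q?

Directly stated before Q: V and X.
S reaches Q via S → X → Q.
T reaches Q via T → V → Q.
No chain forces P (or any of the others) ahead of Q.
That's S, T, V, and X — 4 in all.

4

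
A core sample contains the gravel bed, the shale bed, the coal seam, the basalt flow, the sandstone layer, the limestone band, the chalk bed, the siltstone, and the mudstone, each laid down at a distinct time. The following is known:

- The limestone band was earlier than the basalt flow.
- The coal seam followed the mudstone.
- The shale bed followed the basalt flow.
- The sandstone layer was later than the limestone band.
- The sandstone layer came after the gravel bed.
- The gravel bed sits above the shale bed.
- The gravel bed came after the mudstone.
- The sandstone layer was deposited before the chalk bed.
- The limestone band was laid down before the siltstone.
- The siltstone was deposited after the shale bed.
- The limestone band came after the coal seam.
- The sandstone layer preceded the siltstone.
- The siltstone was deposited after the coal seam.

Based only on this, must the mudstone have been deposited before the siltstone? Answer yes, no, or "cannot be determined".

yes

Chain the constraints: the mudstone → the coal seam → the siltstone. Each link is directly stated, so the mudstone comes before the siltstone.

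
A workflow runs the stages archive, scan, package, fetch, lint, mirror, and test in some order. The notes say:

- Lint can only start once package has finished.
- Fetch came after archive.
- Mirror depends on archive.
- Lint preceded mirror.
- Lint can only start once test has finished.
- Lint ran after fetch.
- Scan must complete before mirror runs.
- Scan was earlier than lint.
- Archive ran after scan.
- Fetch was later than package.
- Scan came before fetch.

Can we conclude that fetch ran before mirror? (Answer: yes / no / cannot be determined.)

Chain the constraints: fetch → lint → mirror. Each link is directly stated, so fetch comes before mirror.

yes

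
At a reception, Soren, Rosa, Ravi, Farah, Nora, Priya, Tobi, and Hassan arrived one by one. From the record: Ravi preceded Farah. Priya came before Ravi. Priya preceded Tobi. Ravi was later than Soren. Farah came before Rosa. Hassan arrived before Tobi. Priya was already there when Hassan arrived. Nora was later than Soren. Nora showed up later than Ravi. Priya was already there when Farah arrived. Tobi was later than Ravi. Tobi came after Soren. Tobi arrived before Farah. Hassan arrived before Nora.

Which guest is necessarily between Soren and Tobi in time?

Ravi

Tracing the constraints gives Soren → Ravi → Tobi, so Ravi sits after Soren and before Tobi.
No other guest is forced both after Soren and before Tobi.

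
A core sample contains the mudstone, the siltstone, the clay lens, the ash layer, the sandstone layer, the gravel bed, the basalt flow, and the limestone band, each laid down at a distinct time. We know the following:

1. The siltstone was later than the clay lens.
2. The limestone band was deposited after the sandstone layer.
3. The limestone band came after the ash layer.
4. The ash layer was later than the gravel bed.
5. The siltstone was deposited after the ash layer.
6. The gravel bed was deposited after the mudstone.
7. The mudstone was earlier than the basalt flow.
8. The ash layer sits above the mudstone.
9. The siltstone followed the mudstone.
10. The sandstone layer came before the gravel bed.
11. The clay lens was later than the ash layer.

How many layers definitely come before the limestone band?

4

Directly stated before the limestone band: the ash layer and the sandstone layer.
The gravel bed reaches the limestone band via the gravel bed → the ash layer → the limestone band.
The mudstone reaches the limestone band via the mudstone → the ash layer → the limestone band.
No chain forces the siltstone (or any of the others) ahead of the limestone band.
That's the ash layer, the gravel bed, the mudstone, and the sandstone layer — 4 in all.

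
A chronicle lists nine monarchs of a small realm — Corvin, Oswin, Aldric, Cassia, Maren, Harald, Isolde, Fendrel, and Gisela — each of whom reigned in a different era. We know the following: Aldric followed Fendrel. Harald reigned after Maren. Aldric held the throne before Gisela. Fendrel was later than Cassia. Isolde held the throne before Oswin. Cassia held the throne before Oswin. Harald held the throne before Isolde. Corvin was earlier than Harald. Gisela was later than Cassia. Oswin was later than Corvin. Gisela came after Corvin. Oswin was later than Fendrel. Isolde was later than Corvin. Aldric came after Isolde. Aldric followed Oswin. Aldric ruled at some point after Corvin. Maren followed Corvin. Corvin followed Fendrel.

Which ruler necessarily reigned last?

Every other ruler has a chain of constraints placing them before Gisela, so Gisela is last.

Gisela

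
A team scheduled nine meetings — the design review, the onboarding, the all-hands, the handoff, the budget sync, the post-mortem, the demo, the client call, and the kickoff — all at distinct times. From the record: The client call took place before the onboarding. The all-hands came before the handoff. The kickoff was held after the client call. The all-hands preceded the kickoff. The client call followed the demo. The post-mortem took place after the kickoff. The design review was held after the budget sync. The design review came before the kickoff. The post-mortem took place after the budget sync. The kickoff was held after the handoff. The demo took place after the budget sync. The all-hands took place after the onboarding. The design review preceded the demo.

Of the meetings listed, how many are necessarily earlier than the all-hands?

5

Directly stated before the all-hands: the onboarding.
The budget sync reaches the all-hands via the budget sync → the demo → the client call → the onboarding → the all-hands.
The client call reaches the all-hands via the client call → the onboarding → the all-hands.
The demo reaches the all-hands via the demo → the client call → the onboarding → the all-hands.
Likewise the design review reaches the all-hands by chaining the stated constraints.
No chain forces the post-mortem (or any of the others) ahead of the all-hands.
That's the budget sync, the client call, the demo, the design review, and the onboarding — 5 in all.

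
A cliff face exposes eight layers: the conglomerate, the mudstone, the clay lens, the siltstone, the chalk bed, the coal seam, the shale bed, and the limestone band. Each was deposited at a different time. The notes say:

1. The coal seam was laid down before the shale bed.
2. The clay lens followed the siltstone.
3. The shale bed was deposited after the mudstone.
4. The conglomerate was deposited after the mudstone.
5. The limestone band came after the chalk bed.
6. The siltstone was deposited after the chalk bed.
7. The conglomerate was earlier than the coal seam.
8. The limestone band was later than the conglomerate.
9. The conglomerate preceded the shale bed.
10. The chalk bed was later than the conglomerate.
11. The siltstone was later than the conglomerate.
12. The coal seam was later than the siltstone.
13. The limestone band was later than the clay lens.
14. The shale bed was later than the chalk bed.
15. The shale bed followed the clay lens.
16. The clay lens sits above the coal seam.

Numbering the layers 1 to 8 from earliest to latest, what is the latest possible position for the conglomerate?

The conglomerate must come before the chalk bed, the clay lens, the coal seam, the limestone band, the shale bed, and the siltstone — 6 layers forced after it.
Everything else can be placed before the conglomerate in some valid order, so the conglomerate can sit as late as position 8 − 6 = 2.

2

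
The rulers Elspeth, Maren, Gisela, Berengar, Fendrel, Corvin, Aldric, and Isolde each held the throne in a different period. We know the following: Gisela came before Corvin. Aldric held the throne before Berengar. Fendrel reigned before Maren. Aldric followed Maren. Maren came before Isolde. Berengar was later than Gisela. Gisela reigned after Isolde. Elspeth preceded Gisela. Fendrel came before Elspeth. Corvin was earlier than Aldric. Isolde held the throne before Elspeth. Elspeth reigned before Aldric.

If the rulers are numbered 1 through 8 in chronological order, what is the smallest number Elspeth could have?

4

Fendrel, Isolde, and Maren must all come before Elspeth — 3 forced predecessors.
Nothing else is forced ahead of Elspeth, so their earliest slot is position 3 + 1 = 4.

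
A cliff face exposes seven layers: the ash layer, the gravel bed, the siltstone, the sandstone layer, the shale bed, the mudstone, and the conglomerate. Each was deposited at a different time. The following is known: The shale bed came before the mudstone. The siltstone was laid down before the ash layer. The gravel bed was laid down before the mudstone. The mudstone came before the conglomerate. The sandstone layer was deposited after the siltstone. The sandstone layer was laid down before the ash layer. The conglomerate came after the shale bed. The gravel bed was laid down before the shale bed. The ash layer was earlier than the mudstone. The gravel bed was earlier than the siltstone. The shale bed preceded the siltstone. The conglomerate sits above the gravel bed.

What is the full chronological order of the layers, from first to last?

The constraints fix every adjacent pair, so only one ordering works:
the gravel bed → the shale bed → the siltstone → the sandstone layer → the ash layer → the mudstone → the conglomerate.

the gravel bed, the shale bed, the siltstone, the sandstone layer, the ash layer, the mudstone, the conglomerate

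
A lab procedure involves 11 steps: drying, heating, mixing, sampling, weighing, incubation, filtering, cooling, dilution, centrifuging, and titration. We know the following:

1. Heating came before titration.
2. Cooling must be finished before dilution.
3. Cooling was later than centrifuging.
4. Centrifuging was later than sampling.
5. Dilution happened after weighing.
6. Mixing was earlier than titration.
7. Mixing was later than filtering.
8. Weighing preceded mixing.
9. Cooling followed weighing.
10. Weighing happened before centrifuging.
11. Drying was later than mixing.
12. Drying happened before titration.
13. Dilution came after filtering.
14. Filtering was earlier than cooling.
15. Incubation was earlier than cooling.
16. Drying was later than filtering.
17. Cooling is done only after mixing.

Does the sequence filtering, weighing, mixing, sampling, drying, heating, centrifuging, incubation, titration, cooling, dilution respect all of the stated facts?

Check each stated constraint against the proposed order — e.g. filtering is ahead of cooling; filtering is ahead of dilution. Every pair is in the required order; nothing is violated.

yes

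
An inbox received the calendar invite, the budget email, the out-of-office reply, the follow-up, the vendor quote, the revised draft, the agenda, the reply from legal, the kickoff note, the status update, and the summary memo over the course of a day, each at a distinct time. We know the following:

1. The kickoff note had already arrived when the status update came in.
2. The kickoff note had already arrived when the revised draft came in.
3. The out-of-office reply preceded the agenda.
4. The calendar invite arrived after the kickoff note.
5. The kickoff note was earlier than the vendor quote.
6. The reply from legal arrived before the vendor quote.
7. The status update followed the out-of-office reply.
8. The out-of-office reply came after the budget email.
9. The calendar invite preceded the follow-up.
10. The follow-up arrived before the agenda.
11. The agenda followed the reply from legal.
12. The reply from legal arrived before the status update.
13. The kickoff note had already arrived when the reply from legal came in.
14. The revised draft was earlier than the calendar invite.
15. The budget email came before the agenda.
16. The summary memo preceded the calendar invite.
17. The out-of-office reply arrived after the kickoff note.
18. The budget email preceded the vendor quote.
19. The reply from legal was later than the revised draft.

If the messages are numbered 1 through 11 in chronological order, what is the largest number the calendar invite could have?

The calendar invite must come before the agenda and the follow-up — 2 messages forced after it.
Everything else can be placed before the calendar invite in some valid order, so the calendar invite can sit as late as position 11 − 2 = 9.

9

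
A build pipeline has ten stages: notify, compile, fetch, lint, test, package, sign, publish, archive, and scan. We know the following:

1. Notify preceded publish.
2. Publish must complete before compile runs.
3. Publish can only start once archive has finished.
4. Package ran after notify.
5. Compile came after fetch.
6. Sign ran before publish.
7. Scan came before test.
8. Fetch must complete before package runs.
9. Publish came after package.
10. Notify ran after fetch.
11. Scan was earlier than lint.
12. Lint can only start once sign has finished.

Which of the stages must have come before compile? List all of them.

archive, fetch, notify, package, publish, sign

Directly stated before compile: fetch and publish.
Archive reaches compile via archive → publish → compile.
Notify reaches compile via notify → publish → compile.
Package reaches compile via package → publish → compile.
Likewise sign reaches compile by chaining the stated constraints.
No chain forces lint (or any of the others) ahead of compile.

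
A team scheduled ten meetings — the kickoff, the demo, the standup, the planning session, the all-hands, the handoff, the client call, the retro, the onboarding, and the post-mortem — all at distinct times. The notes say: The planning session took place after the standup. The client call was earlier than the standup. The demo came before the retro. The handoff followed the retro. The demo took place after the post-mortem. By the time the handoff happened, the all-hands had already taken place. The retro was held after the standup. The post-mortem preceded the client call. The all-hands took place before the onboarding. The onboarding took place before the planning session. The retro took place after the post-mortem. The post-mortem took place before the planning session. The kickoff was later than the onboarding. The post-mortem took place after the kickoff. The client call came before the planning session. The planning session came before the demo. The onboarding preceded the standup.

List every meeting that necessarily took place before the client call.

the all-hands, the kickoff, the onboarding, the post-mortem

Directly stated before the client call: the post-mortem.
The all-hands reaches the client call via the all-hands → the onboarding → the kickoff → the post-mortem → the client call.
The kickoff reaches the client call via the kickoff → the post-mortem → the client call.
The onboarding reaches the client call via the onboarding → the kickoff → the post-mortem → the client call.
No chain forces the demo (or any of the others) ahead of the client call.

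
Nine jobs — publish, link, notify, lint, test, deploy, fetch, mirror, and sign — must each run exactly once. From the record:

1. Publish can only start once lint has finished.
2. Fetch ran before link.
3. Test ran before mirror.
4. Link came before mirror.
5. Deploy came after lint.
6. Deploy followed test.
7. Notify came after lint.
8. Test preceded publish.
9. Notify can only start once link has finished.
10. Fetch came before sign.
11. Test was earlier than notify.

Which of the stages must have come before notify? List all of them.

fetch, link, lint, test

Directly stated before notify: link, lint, and test.
Fetch reaches notify via fetch → link → notify.
No chain forces deploy (or any of the others) ahead of notify.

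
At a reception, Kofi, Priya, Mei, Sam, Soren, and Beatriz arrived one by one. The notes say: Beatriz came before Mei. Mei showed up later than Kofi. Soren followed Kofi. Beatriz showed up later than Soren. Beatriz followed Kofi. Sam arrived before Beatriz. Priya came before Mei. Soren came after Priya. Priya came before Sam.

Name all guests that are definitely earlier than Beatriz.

Directly stated before Beatriz: Kofi, Sam, and Soren.
Priya reaches Beatriz via Priya → Soren → Beatriz.
No chain forces Mei ahead of Beatriz.

Kofi, Priya, Sam, Soren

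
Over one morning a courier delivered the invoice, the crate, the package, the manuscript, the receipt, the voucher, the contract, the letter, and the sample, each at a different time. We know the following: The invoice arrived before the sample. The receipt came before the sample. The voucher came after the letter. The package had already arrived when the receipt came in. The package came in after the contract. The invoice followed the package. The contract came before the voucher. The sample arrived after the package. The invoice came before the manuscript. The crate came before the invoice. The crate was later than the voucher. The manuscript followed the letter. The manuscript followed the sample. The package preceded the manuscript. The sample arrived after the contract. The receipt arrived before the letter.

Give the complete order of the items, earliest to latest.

the contract, the package, the receipt, the letter, the voucher, the crate, the invoice, the sample, the manuscript

The constraints fix every adjacent pair, so only one ordering works:
the contract → the package → the receipt → the letter → the voucher → the crate → the invoice → the sample → the manuscript.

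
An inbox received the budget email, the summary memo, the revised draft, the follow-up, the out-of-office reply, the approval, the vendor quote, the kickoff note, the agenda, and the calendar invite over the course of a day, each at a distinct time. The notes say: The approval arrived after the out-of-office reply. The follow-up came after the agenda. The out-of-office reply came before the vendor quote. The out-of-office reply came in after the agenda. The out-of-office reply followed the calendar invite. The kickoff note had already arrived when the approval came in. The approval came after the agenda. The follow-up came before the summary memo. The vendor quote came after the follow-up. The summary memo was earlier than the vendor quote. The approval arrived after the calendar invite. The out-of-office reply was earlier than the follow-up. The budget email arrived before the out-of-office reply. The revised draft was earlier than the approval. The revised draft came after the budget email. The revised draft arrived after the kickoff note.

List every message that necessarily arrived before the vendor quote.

Directly stated before the vendor quote: the follow-up, the out-of-office reply, and the summary memo.
The agenda reaches the vendor quote via the agenda → the follow-up → the vendor quote.
The budget email reaches the vendor quote via the budget email → the out-of-office reply → the vendor quote.
The calendar invite reaches the vendor quote via the calendar invite → the out-of-office reply → the vendor quote.

the agenda, the budget email, the calendar invite, the follow-up, the out-of-office reply, the summary memo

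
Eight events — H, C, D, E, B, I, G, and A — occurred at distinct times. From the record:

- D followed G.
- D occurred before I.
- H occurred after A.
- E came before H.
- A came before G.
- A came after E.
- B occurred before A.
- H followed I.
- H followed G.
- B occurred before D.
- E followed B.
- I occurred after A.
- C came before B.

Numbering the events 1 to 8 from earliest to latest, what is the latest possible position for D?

D must come before H and I — 2 events forced after it.
Everything else can be placed before D in some valid order, so D can sit as late as position 8 − 2 = 6.

6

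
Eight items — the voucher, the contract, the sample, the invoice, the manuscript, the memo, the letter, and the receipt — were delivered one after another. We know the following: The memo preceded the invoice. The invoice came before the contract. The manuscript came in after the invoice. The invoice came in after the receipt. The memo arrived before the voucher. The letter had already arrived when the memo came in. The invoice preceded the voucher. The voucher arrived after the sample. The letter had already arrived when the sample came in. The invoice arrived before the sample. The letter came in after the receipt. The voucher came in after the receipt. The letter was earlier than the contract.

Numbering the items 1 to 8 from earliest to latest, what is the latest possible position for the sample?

7

The sample must come before the voucher — 1 item forced after it.
Everything else can be placed before the sample in some valid order, so the sample can sit as late as position 8 − 1 = 7.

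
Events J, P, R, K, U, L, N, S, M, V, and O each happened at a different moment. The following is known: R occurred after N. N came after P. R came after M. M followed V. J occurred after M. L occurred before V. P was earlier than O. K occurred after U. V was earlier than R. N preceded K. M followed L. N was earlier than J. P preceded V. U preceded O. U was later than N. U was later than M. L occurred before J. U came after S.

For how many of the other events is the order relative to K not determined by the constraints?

3

Forced before K: L, M, N, P, S, U, and V.
That leaves J, O, and R with no forced order relative to K — 3.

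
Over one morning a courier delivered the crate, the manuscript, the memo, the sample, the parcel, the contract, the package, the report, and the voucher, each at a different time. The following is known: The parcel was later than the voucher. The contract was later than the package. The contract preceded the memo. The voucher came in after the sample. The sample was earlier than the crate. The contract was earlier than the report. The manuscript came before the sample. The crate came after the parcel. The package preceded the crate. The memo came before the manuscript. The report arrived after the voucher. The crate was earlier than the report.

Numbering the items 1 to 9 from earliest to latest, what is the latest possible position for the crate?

8

The crate must come before the report — 1 item forced after it.
Everything else can be placed before the crate in some valid order, so the crate can sit as late as position 9 − 1 = 8.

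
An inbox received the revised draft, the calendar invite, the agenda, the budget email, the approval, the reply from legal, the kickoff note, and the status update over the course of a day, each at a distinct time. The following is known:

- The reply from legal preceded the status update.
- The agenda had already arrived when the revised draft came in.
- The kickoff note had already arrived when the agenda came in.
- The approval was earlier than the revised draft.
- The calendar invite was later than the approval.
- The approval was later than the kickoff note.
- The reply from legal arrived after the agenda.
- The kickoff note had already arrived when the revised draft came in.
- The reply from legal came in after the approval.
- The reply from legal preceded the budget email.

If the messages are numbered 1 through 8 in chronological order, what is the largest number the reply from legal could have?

The reply from legal must come before the budget email and the status update — 2 messages forced after it.
Everything else can be placed before the reply from legal in some valid order, so the reply from legal can sit as late as position 8 − 2 = 6.

6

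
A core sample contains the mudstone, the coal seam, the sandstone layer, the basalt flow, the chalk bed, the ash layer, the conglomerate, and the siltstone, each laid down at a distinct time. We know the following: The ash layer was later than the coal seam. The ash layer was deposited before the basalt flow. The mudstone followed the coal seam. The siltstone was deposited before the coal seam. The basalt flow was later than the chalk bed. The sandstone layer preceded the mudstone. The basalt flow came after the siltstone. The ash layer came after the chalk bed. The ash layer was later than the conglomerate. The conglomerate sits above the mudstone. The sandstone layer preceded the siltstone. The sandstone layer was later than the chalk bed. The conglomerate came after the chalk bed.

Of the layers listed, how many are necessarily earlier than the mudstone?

4

Directly stated before the mudstone: the coal seam and the sandstone layer.
The chalk bed reaches the mudstone via the chalk bed → the sandstone layer → the mudstone.
The siltstone reaches the mudstone via the siltstone → the coal seam → the mudstone.
No chain forces the conglomerate (or any of the others) ahead of the mudstone.
That's the chalk bed, the coal seam, the sandstone layer, and the siltstone — 4 in all.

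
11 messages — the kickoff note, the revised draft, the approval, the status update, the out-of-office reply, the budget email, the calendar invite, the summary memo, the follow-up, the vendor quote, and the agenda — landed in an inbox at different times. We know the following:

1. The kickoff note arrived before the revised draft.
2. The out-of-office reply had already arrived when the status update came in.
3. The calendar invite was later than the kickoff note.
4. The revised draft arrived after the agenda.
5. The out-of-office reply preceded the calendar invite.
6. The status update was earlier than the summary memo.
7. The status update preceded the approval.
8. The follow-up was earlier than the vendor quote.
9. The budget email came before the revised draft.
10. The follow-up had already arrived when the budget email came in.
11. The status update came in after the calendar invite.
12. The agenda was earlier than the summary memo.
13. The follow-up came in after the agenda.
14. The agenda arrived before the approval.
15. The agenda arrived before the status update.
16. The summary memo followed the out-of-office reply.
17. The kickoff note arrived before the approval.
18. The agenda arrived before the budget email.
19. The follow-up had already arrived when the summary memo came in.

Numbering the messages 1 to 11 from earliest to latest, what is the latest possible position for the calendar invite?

8

The calendar invite must come before the approval, the status update, and the summary memo — 3 messages forced after it.
Everything else can be placed before the calendar invite in some valid order, so the calendar invite can sit as late as position 11 − 3 = 8.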